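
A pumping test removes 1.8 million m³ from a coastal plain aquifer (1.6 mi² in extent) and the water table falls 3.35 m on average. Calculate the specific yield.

Sy ≈ 0.13

A = 1.6 mi² = 4.144 × 10^6 m²
ΔV = 1.8 million m³ = 1.8 × 10^6 m³
Sy = ΔV / (A × Δh) = 1.8 × 10^6 m³ / (4.144 × 10^6 m² × 3.35 m) = 0.1297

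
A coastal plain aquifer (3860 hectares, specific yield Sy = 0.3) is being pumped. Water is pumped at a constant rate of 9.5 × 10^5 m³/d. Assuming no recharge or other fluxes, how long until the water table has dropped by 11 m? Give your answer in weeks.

t ≈ 19.2 weeks

A = 3860 hectares = 3.86 × 10^7 m²
ΔV = Sy × A × Δh = 0.3 × 3.86 × 10^7 × 11 = 1.274 × 10^8 m³
t = ΔV / Q = 1.274 × 10^8 m³ / 9.5 × 10^5 m³/d = 134.1 d
t = 134.1 d ≈ 19.15 weeks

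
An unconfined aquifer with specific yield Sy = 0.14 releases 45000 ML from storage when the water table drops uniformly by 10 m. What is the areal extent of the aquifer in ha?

ΔV = 45000 ML = 4.5 × 10^7 m³
A = ΔV / (Sy × Δh) = 4.5 × 10^7 / (0.14 × 10) = 3.214 × 10^7 m²
A = 3.214 × 10^7 m² = 3214 ha

A ≈ 3210 ha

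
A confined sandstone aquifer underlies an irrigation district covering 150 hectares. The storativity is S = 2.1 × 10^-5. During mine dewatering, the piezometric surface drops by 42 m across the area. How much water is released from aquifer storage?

A = 150 hectares = 1.5 × 10^6 m²
ΔV = S × A × Δh = 2.1 × 10^-5 × 1.5 × 10^6 m² × 42 m = 1323 m³

ΔV ≈ 1320 m³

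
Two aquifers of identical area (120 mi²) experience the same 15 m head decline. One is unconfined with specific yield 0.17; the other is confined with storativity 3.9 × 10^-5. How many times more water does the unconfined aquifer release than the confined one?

ΔV_u / ΔV_c ≈ 4360

A = 120 mi² = 3.108 × 10^8 m²
Unconfined: ΔV_u = Sy × A × Δh = 0.17 × 3.108 × 10^8 × 15 = 7.925 × 10^8 m³
Confined: ΔV_c = S × A × Δh = 3.9 × 10^-5 × 3.108 × 10^8 × 15 = 1.818 × 10^5 m³
Ratio = ΔV_u / ΔV_c = Sy / S = 0.17 / 3.9 × 10^-5 = 4359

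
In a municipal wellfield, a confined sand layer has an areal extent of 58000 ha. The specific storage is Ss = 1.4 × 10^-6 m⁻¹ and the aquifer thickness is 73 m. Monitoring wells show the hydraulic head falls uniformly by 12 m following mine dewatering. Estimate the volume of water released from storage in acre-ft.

S = Ss × b = 1.4 × 10^-6 m⁻¹ × 73 m = 1.022 × 10^-4
A = 58000 ha = 5.8 × 10^8 m²
ΔV = S × A × Δh = 1.022 × 10^-4 × 5.8 × 10^8 m² × 12 m = 7.113 × 10^5 m³
ΔV = 7.113 × 10^5 m³ = 576.7 acre-ft

ΔV ≈ 577 acre-ft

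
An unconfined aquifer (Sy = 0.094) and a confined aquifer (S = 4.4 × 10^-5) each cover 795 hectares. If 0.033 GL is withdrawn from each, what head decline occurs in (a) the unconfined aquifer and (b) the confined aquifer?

A = 795 hectares = 7.95 × 10^6 m²
ΔV = 0.033 GL = 33000 m³
Unconfined: Δh_u = ΔV/(Sy·A) = 33000/(0.094 × 7.95 × 10^6) = 0.04416 m
Confined: Δh_c = ΔV/(S·A) = 33000/(4.4 × 10^-5 × 7.95 × 10^6) = 94.34 m

Δh_u ≈ 0.0442 m; Δh_c ≈ 94.3 m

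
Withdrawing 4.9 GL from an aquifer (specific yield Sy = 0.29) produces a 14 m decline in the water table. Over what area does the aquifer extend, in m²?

A ≈ 1.21 × 10^6 m²

ΔV = 4.9 GL = 4.9 × 10^6 m³
A = ΔV / (Sy × Δh) = 4.9 × 10^6 / (0.29 × 14) = 1.207 × 10^6 m²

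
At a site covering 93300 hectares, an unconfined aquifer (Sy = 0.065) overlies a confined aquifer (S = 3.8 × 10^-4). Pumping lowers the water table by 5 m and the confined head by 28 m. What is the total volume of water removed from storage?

ΔV ≈ 3.13 × 10^8 m³

A = 93300 hectares = 9.33 × 10^8 m²
Unconfined: ΔV_u = Sy × A × Δh_u = 0.065 × 9.33 × 10^8 × 5 = 3.032 × 10^8 m³
Confined: ΔV_c = S × A × Δh_c = 3.8 × 10^-4 × 9.33 × 10^8 × 28 = 9.927 × 10^6 m³
Total ΔV = 3.032 × 10^8 + 9.927 × 10^6 = 3.132 × 10^8 m³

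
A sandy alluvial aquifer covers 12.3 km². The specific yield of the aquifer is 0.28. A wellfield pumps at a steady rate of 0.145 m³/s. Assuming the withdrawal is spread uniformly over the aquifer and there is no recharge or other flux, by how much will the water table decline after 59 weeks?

Δh ≈ 1.5 m

A = 12.3 km² = 1.23 × 10^7 m²
Q = 0.145 m³/s = 12530 m³/d
t = 59 weeks = 413 d
ΔV = Q × t = 12530 m³/d × 413 d = 5.174 × 10^6 m³
Δh = ΔV / (Sy × A) = 5.174 × 10^6 / (0.28 × 1.23 × 10^7) = 1.502 m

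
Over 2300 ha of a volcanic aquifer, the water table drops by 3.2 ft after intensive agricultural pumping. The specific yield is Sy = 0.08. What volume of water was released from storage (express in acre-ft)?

ΔV ≈ 1450 acre-ft

A = 2300 ha = 2.3 × 10^7 m²
Δh = 3.2 ft = 0.9754 m
ΔV = Sy × A × Δh = 0.08 × 2.3 × 10^7 m² × 0.9754 m = 1.795 × 10^6 m³
ΔV = 1.795 × 10^6 m³ = 1455 acre-ft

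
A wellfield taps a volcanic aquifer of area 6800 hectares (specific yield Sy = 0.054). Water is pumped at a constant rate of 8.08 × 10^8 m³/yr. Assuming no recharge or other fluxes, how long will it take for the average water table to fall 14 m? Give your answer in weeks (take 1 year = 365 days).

t ≈ 3.32 weeks

A = 6800 hectares = 6.8 × 10^7 m²
ΔV = Sy × A × Δh = 0.054 × 6.8 × 10^7 × 14 = 5.141 × 10^7 m³
Q = 8.08 × 10^8 m³/yr = 2.214 × 10^6 m³/d
t = ΔV / Q = 5.141 × 10^7 m³ / 2.214 × 10^6 m³/d = 23.22 d
t = 23.22 d ≈ 3.318 weeks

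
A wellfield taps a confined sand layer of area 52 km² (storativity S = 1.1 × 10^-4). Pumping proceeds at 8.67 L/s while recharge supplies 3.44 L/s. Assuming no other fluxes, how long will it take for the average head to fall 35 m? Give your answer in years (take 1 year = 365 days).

A = 52 km² = 5.2 × 10^7 m²
ΔV = S × A × Δh = 1.1 × 10^-4 × 5.2 × 10^7 × 35 = 2.002 × 10^5 m³
Net withdrawal = 8.67 − 3.44 = 5.23 L/s = 451.9 m³/d
t = ΔV / Q = 2.002 × 10^5 m³ / 451.9 m³/d = 443 d
t = 443 d ≈ 1.214 years

t ≈ 1.21 years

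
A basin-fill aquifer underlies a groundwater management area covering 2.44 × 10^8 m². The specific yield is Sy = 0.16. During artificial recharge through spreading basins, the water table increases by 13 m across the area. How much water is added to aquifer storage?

ΔV ≈ 5.08 × 10^8 m³

ΔV = Sy × A × Δh = 0.16 × 2.44 × 10^8 m² × 13 m = 5.075 × 10^8 m³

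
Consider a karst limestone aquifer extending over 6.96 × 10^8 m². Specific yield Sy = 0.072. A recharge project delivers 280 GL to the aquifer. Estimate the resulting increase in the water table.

Δh ≈ 5.59 m

ΔV = 280 GL = 2.8 × 10^8 m³
Δh = ΔV / (Sy × A) = 2.8 × 10^8 m³ / (0.072 × 6.96 × 10^8 m²) = 5.587 m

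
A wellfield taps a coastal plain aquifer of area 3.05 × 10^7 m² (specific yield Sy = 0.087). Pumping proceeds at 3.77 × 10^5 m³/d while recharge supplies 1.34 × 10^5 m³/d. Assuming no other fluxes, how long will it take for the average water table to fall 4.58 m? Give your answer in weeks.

ΔV = Sy × A × Δh = 0.087 × 3.05 × 10^7 × 4.58 = 1.215 × 10^7 m³
Net withdrawal = 3.77 × 10^5 − 1.34 × 10^5 = 2.43 × 10^5 m³/d
t = ΔV / Q = 1.215 × 10^7 m³ / 2.43 × 10^5 m³/d = 50.01 d
t = 50.01 d ≈ 7.145 weeks

t ≈ 7.14 weeks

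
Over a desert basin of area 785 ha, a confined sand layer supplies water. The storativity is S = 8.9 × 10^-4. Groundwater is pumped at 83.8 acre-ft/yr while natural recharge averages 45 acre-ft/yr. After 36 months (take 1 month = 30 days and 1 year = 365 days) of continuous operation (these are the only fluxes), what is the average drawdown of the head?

A = 785 ha = 7.85 × 10^6 m²
Net abstraction = 83.8 − 45 = 38.8 acre-ft/yr
Q_net = 38.8 acre-ft/yr = 131.1 m³/d
t = 36 months = 1080 d
ΔV = Q × t = 131.1 m³/d × 1080 d = 1.416 × 10^5 m³
Δh = ΔV / (S × A) = 1.416 × 10^5 / (8.9 × 10^-4 × 7.85 × 10^6) = 20.27 m

Δh ≈ 20.3 m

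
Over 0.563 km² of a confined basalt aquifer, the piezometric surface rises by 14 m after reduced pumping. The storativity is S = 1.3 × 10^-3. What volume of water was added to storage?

ΔV ≈ 10200 m³

A = 0.563 km² = 5.63 × 10^5 m²
ΔV = S × A × Δh = 0.0013 × 5.63 × 10^5 m² × 14 m = 10250 m³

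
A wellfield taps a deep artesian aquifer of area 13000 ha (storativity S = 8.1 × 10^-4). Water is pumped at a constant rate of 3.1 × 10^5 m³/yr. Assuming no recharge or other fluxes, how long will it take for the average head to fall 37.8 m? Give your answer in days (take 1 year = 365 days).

A = 13000 ha = 1.3 × 10^8 m²
ΔV = S × A × Δh = 8.1 × 10^-4 × 1.3 × 10^8 × 37.8 = 3.98 × 10^6 m³
Q = 3.1 × 10^5 m³/yr = 849.3 m³/d
t = ΔV / Q = 3.98 × 10^6 m³ / 849.3 m³/d = 4687 d

t ≈ 4690 days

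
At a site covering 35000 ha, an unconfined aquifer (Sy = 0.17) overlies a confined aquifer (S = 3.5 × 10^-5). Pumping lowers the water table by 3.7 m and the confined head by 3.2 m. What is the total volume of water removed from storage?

ΔV ≈ 2.2 × 10^8 m³

A = 35000 ha = 3.5 × 10^8 m²
Unconfined: ΔV_u = Sy × A × Δh_u = 0.17 × 3.5 × 10^8 × 3.7 = 2.202 × 10^8 m³
Confined: ΔV_c = S × A × Δh_c = 3.5 × 10^-5 × 3.5 × 10^8 × 3.2 = 39200 m³
Total ΔV = 2.202 × 10^8 + 39200 = 2.202 × 10^8 m³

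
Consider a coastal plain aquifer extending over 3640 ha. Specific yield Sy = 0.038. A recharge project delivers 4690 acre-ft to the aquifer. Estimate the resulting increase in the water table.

Δh ≈ 4.18 m

A = 3640 ha = 3.64 × 10^7 m²
ΔV = 4690 acre-ft = 5.785 × 10^6 m³
Δh = ΔV / (Sy × A) = 5.785 × 10^6 m³ / (0.038 × 3.64 × 10^7 m²) = 4.182 m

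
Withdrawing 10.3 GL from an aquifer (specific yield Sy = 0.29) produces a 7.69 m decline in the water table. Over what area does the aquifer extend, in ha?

A ≈ 462 ha

ΔV = 10.3 GL = 1.03 × 10^7 m³
A = ΔV / (Sy × Δh) = 1.03 × 10^7 / (0.29 × 7.69) = 4.619 × 10^6 m²
A = 4.619 × 10^6 m² = 461.9 ha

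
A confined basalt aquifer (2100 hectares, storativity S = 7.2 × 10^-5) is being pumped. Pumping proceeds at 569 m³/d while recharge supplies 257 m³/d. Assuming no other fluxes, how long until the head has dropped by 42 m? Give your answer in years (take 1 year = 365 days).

t ≈ 0.558 years

A = 2100 hectares = 2.1 × 10^7 m²
ΔV = S × A × Δh = 7.2 × 10^-5 × 2.1 × 10^7 × 42 = 63500 m³
Net withdrawal = 569 − 257 = 312 m³/d
t = ΔV / Q = 63500 m³ / 312 m³/d = 203.5 d
t = 203.5 d ≈ 0.5576 years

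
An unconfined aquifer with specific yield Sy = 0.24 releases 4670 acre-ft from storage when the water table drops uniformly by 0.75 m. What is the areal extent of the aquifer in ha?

ΔV = 4670 acre-ft = 5.76 × 10^6 m³
A = ΔV / (Sy × Δh) = 5.76 × 10^6 / (0.24 × 0.75) = 3.2 × 10^7 m²
A = 3.2 × 10^7 m² = 3200 ha

A ≈ 3200 ha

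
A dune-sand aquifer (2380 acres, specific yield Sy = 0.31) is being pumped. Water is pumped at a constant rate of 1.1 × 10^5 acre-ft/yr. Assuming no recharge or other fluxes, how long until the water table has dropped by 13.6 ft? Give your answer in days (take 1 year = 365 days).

A = 2380 acres = 9.632 × 10^6 m²
Δh = 13.6 ft = 4.145 m
ΔV = Sy × A × Δh = 0.31 × 9.632 × 10^6 × 4.145 = 1.238 × 10^7 m³
Q = 1.1 × 10^5 acre-ft/yr = 3.717 × 10^5 m³/d
t = ΔV / Q = 1.238 × 10^7 m³ / 3.717 × 10^5 m³/d = 33.29 d

t ≈ 33.3 days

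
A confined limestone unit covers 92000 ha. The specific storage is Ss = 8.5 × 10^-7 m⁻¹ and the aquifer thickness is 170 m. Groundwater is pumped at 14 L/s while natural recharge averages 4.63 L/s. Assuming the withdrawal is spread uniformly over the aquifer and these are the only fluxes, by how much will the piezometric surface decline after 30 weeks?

Δh ≈ 1.28 m

S = Ss × b = 8.5 × 10^-7 m⁻¹ × 170 m = 1.445 × 10^-4
A = 92000 ha = 9.2 × 10^8 m²
Net abstraction = 14 − 4.63 = 9.37 L/s
Q_net = 9.37 L/s = 809.6 m³/d
t = 30 weeks = 210 d
ΔV = Q × t = 809.6 m³/d × 210 d = 1.7 × 10^5 m³
Δh = ΔV / (S × A) = 1.7 × 10^5 / (1.445 × 10^-4 × 9.2 × 10^8) = 1.279 m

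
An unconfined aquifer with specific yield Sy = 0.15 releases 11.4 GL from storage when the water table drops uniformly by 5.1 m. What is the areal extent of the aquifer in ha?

A ≈ 1490 ha

ΔV = 11.4 GL = 1.14 × 10^7 m³
A = ΔV / (Sy × Δh) = 1.14 × 10^7 / (0.15 × 5.1) = 1.49 × 10^7 m²
A = 1.49 × 10^7 m² = 1490 ha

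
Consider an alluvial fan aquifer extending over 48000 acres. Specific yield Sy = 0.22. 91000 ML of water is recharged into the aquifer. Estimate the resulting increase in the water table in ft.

Δh ≈ 6.99 ft

A = 48000 acres = 1.942 × 10^8 m²
ΔV = 91000 ML = 9.1 × 10^7 m³
Δh = ΔV / (Sy × A) = 9.1 × 10^7 m³ / (0.22 × 1.942 × 10^8 m²) = 2.129 m
Δh = 2.129 m = 6.986 ft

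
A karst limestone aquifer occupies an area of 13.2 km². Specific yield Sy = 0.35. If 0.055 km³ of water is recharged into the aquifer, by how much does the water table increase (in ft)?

Δh ≈ 39.1 ft

A = 13.2 km² = 1.32 × 10^7 m²
ΔV = 0.055 km³ = 5.5 × 10^7 m³
Δh = ΔV / (Sy × A) = 5.5 × 10^7 m³ / (0.35 × 1.32 × 10^7 m²) = 11.9 m
Δh = 11.9 m = 39.06 ft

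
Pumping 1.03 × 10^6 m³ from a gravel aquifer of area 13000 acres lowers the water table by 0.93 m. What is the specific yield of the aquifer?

A = 13000 acres = 5.261 × 10^7 m²
Sy = ΔV / (A × Δh) = 1.03 × 10^6 m³ / (5.261 × 10^7 m² × 0.93 m) = 0.02105

Sy ≈ 0.021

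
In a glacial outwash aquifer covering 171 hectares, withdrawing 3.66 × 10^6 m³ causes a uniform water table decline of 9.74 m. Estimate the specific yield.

Sy ≈ 0.22

A = 171 hectares = 1.71 × 10^6 m²
Sy = ΔV / (A × Δh) = 3.66 × 10^6 m³ / (1.71 × 10^6 m² × 9.74 m) = 0.2197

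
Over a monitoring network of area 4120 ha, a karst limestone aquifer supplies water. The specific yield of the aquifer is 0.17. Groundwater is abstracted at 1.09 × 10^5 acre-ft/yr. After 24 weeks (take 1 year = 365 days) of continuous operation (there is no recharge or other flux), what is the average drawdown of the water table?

Δh ≈ 8.84 m

A = 4120 ha = 4.12 × 10^7 m²
Q = 1.09 × 10^5 acre-ft/yr = 3.684 × 10^5 m³/d
t = 24 weeks = 168 d
ΔV = Q × t = 3.684 × 10^5 m³/d × 168 d = 6.188 × 10^7 m³
Δh = ΔV / (Sy × A) = 6.188 × 10^7 / (0.17 × 4.12 × 10^7) = 8.835 m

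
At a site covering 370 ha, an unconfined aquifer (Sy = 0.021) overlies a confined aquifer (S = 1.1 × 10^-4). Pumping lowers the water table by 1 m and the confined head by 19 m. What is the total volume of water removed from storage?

ΔV ≈ 85400 m³

A = 370 ha = 3.7 × 10^6 m²
Unconfined: ΔV_u = Sy × A × Δh_u = 0.021 × 3.7 × 10^6 × 1 = 77700 m³
Confined: ΔV_c = S × A × Δh_c = 1.1 × 10^-4 × 3.7 × 10^6 × 19 = 7733 m³
Total ΔV = 77700 + 7733 = 85430 m³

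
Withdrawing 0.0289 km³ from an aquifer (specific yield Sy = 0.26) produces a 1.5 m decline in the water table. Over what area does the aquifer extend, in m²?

A ≈ 7.41 × 10^7 m²

ΔV = 0.0289 km³ = 2.89 × 10^7 m³
A = ΔV / (Sy × Δh) = 2.89 × 10^7 / (0.26 × 1.5) = 7.41 × 10^7 m²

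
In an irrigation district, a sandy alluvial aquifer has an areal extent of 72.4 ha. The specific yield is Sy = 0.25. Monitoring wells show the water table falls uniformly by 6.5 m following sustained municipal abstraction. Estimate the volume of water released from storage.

A = 72.4 ha = 7.24 × 10^5 m²
ΔV = Sy × A × Δh = 0.25 × 7.24 × 10^5 m² × 6.5 m = 1.177 × 10^6 m³

ΔV ≈ 1.18 × 10^6 m³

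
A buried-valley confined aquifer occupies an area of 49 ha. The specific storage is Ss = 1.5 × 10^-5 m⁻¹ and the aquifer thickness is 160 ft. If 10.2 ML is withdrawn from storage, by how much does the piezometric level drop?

b = 160 ft = 48.77 m
S = Ss × b = 1.5 × 10^-5 m⁻¹ × 48.77 m = 7.315 × 10^-4
A = 49 ha = 4.9 × 10^5 m²
ΔV = 10.2 ML = 10200 m³
Δh = ΔV / (S × A) = 10200 m³ / (7.315 × 10^-4 × 4.9 × 10^5 m²) = 28.46 m

Δh ≈ 28.5 m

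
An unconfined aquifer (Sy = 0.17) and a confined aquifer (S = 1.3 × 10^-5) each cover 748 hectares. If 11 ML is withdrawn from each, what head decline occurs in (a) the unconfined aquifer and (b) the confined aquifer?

Δh_u ≈ 0.00865 m; Δh_c ≈ 113 m

A = 748 hectares = 7.48 × 10^6 m²
ΔV = 11 ML = 11000 m³
Unconfined: Δh_u = ΔV/(Sy·A) = 11000/(0.17 × 7.48 × 10^6) = 0.008651 m
Confined: Δh_c = ΔV/(S·A) = 11000/(1.3 × 10^-5 × 7.48 × 10^6) = 113.1 m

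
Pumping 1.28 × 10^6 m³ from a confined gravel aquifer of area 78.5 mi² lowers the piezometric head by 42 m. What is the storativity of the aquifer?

A = 78.5 mi² = 2.033 × 10^8 m²
S = ΔV / (A × Δh) = 1.28 × 10^6 m³ / (2.033 × 10^8 m² × 42 m) = 1.499 × 10^-4

S ≈ 1.5 × 10^-4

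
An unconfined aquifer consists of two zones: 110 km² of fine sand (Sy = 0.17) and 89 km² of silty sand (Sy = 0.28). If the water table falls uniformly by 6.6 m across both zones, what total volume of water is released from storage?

A₁ = 110 km² = 1.1 × 10^8 m²; A₂ = 89 km² = 8.9 × 10^7 m²
ΔV₁ = 0.17 × 1.1 × 10^8 × 6.6 = 1.234 × 10^8 m³
ΔV₂ = 0.28 × 8.9 × 10^7 × 6.6 = 1.645 × 10^8 m³
ΔV = ΔV₁ + ΔV₂ = 2.879 × 10^8 m³

ΔV ≈ 2.88 × 10^8 m³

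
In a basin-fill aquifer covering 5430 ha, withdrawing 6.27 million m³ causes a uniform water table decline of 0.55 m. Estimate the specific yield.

A = 5430 ha = 5.43 × 10^7 m²
ΔV = 6.27 million m³ = 6.27 × 10^6 m³
Sy = ΔV / (A × Δh) = 6.27 × 10^6 m³ / (5.43 × 10^7 m² × 0.55 m) = 0.2099

Sy ≈ 0.21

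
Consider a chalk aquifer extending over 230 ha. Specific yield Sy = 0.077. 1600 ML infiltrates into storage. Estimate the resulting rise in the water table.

A = 230 ha = 2.3 × 10^6 m²
ΔV = 1600 ML = 1.6 × 10^6 m³
Δh = ΔV / (Sy × A) = 1.6 × 10^6 m³ / (0.077 × 2.3 × 10^6 m²) = 9.034 m

Δh ≈ 9.03 m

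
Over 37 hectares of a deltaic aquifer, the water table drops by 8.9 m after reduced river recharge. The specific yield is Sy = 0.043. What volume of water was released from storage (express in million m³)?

A = 37 hectares = 3.7 × 10^5 m²
ΔV = Sy × A × Δh = 0.043 × 3.7 × 10^5 m² × 8.9 m = 1.416 × 10^5 m³
ΔV = 1.416 × 10^5 m³ = 0.1416 million m³

ΔV ≈ 0.142 million m³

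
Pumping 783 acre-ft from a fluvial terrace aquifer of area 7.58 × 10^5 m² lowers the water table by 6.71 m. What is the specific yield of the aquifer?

ΔV = 783 acre-ft = 9.658 × 10^5 m³
Sy = ΔV / (A × Δh) = 9.658 × 10^5 m³ / (7.58 × 10^5 m² × 6.71 m) = 0.1899

Sy ≈ 0.19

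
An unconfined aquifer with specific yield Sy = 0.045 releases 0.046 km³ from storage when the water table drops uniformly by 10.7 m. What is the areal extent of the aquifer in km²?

ΔV = 0.046 km³ = 4.6 × 10^7 m³
A = ΔV / (Sy × Δh) = 4.6 × 10^7 / (0.045 × 10.7) = 9.553 × 10^7 m²
A = 9.553 × 10^7 m² = 95.53 km²

A ≈ 95.5 km²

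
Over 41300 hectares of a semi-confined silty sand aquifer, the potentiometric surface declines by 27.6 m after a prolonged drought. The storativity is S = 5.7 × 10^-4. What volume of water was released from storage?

A = 41300 hectares = 4.13 × 10^8 m²
ΔV = S × A × Δh = 5.7 × 10^-4 × 4.13 × 10^8 m² × 27.6 m = 6.497 × 10^6 m³

ΔV ≈ 6.5 × 10^6 m³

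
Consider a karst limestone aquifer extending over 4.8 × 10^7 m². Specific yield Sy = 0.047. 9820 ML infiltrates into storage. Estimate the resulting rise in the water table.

Δh ≈ 4.35 m

ΔV = 9820 ML = 9.82 × 10^6 m³
Δh = ΔV / (Sy × A) = 9.82 × 10^6 m³ / (0.047 × 4.8 × 10^7 m²) = 4.353 m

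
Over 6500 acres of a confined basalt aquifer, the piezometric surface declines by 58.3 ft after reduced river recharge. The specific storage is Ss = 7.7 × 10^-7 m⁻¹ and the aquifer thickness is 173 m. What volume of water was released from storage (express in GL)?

ΔV ≈ 0.0623 GL

S = Ss × b = 7.7 × 10^-7 m⁻¹ × 173 m = 1.332 × 10^-4
A = 6500 acres = 2.63 × 10^7 m²
Δh = 58.3 ft = 17.77 m
ΔV = S × A × Δh = 1.332 × 10^-4 × 2.63 × 10^7 m² × 17.77 m = 62270 m³
ΔV = 62270 m³ = 0.06227 GL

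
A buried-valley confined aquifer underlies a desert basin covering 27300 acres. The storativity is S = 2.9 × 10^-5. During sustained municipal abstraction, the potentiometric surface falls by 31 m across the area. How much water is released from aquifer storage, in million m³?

ΔV ≈ 0.0993 million m³

A = 27300 acres = 1.105 × 10^8 m²
ΔV = S × A × Δh = 2.9 × 10^-5 × 1.105 × 10^8 m² × 31 m = 99320 m³
ΔV = 99320 m³ = 0.09932 million m³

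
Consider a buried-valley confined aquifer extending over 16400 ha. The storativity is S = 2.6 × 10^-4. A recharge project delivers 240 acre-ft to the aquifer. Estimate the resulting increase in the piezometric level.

A = 16400 ha = 1.64 × 10^8 m²
ΔV = 240 acre-ft = 2.96 × 10^5 m³
Δh = ΔV / (S × A) = 2.96 × 10^5 m³ / (2.6 × 10^-4 × 1.64 × 10^8 m²) = 6.943 m

Δh ≈ 6.94 m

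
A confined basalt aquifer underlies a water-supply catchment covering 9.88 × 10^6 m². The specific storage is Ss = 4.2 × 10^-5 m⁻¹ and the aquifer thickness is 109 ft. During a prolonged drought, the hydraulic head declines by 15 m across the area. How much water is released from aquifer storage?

b = 109 ft = 33.22 m
S = Ss × b = 4.2 × 10^-5 m⁻¹ × 33.22 m = 1.395 × 10^-3
ΔV = S × A × Δh = 0.001395 × 9.88 × 10^6 m² × 15 m = 2.068 × 10^5 m³

ΔV ≈ 2.07 × 10^5 m³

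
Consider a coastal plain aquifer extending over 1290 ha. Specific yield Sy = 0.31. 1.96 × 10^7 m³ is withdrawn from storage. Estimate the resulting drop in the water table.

A = 1290 ha = 1.29 × 10^7 m²
Δh = ΔV / (Sy × A) = 1.96 × 10^7 m³ / (0.31 × 1.29 × 10^7 m²) = 4.901 m

Δh ≈ 4.9 m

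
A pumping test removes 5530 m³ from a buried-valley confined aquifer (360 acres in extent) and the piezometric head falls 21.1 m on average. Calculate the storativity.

A = 360 acres = 1.457 × 10^6 m²
S = ΔV / (A × Δh) = 5530 m³ / (1.457 × 10^6 m² × 21.1 m) = 1.799 × 10^-4

S ≈ 1.8 × 10^-4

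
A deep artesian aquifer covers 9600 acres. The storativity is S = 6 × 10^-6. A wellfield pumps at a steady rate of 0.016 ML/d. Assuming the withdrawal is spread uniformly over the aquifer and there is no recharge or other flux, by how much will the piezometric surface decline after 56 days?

Δh ≈ 3.84 m

A = 9600 acres = 3.885 × 10^7 m²
Q = 0.016 ML/d = 16 m³/d
ΔV = Q × t = 16 m³/d × 56 d = 896 m³
Δh = ΔV / (S × A) = 896 / (6 × 10^-6 × 3.885 × 10^7) = 3.844 m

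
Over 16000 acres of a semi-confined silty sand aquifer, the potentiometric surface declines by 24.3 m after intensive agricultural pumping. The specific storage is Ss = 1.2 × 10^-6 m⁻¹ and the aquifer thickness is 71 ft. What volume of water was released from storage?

ΔV ≈ 40900 m³

b = 71 ft = 21.64 m
S = Ss × b = 1.2 × 10^-6 m⁻¹ × 21.64 m = 2.597 × 10^-5
A = 16000 acres = 6.475 × 10^7 m²
ΔV = S × A × Δh = 2.597 × 10^-5 × 6.475 × 10^7 m² × 24.3 m = 40860 m³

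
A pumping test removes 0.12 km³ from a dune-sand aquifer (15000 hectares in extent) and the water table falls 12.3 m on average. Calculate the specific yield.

Sy ≈ 0.065

A = 15000 hectares = 1.5 × 10^8 m²
ΔV = 0.12 km³ = 1.2 × 10^8 m³
Sy = ΔV / (A × Δh) = 1.2 × 10^8 m³ / (1.5 × 10^8 m² × 12.3 m) = 0.06504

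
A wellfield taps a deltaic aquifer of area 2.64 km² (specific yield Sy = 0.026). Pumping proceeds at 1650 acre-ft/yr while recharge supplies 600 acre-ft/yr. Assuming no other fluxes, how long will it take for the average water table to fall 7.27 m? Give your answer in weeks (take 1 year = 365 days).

t ≈ 20.1 weeks

A = 2.64 km² = 2.64 × 10^6 m²
ΔV = Sy × A × Δh = 0.026 × 2.64 × 10^6 × 7.27 = 4.99 × 10^5 m³
Net withdrawal = 1650 − 600 = 1050 acre-ft/yr = 3548 m³/d
t = ΔV / Q = 4.99 × 10^5 m³ / 3548 m³/d = 140.6 d
t = 140.6 d ≈ 20.09 weeks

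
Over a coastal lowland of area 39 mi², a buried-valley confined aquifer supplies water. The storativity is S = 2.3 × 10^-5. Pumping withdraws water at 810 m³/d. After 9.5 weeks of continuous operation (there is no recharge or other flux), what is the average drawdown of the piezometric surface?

A = 39 mi² = 1.01 × 10^8 m²
t = 9.5 weeks = 66.5 d
ΔV = Q × t = 810 m³/d × 66.5 d = 53860 m³
Δh = ΔV / (S × A) = 53860 / (2.3 × 10^-5 × 1.01 × 10^8) = 23.19 m

Δh ≈ 23.2 m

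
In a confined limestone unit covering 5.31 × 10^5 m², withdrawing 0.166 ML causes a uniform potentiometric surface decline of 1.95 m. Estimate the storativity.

ΔV = 0.166 ML = 166 m³
S = ΔV / (A × Δh) = 166 m³ / (5.31 × 10^5 m² × 1.95 m) = 1.603 × 10^-4

S ≈ 1.6 × 10^-4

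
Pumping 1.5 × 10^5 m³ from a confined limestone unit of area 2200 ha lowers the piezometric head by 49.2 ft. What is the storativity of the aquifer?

A = 2200 ha = 2.2 × 10^7 m²
Δh = 49.2 ft = 15 m
S = ΔV / (A × Δh) = 1.5 × 10^5 m³ / (2.2 × 10^7 m² × 15 m) = 4.547 × 10^-4

S ≈ 4.5 × 10^-4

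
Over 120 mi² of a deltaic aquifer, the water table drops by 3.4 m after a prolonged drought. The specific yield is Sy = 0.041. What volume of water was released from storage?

A = 120 mi² = 3.108 × 10^8 m²
ΔV = Sy × A × Δh = 0.041 × 3.108 × 10^8 m² × 3.4 m = 4.333 × 10^7 m³

ΔV ≈ 4.33 × 10^7 m³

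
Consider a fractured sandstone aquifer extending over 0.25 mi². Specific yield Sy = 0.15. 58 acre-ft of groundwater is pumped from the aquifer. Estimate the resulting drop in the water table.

A = 0.25 mi² = 6.475 × 10^5 m²
ΔV = 58 acre-ft = 71540 m³
Δh = ΔV / (Sy × A) = 71540 m³ / (0.15 × 6.475 × 10^5 m²) = 0.7366 m

Δh ≈ 0.737 m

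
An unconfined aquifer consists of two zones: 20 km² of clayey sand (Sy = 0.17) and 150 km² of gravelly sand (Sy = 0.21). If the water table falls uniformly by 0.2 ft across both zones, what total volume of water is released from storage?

ΔV ≈ 2.13 × 10^6 m³

A₁ = 20 km² = 2 × 10^7 m²; A₂ = 150 km² = 1.5 × 10^8 m²
Δh = 0.2 ft = 0.06096 m
ΔV₁ = 0.17 × 2 × 10^7 × 0.06096 = 2.073 × 10^5 m³
ΔV₂ = 0.21 × 1.5 × 10^8 × 0.06096 = 1.92 × 10^6 m³
ΔV = ΔV₁ + ΔV₂ = 2.128 × 10^6 m³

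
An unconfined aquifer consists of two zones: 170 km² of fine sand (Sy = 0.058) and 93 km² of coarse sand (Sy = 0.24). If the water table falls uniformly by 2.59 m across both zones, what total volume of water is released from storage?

ΔV ≈ 8.33 × 10^7 m³

A₁ = 170 km² = 1.7 × 10^8 m²; A₂ = 93 km² = 9.3 × 10^7 m²
ΔV₁ = 0.058 × 1.7 × 10^8 × 2.59 = 2.554 × 10^7 m³
ΔV₂ = 0.24 × 9.3 × 10^7 × 2.59 = 5.781 × 10^7 m³
ΔV = ΔV₁ + ΔV₂ = 8.335 × 10^7 m³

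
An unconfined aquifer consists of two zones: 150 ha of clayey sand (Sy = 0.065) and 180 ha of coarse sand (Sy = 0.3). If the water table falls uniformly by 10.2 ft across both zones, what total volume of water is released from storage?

A₁ = 150 ha = 1.5 × 10^6 m²; A₂ = 180 ha = 1.8 × 10^6 m²
Δh = 10.2 ft = 3.109 m
ΔV₁ = 0.065 × 1.5 × 10^6 × 3.109 = 3.031 × 10^5 m³
ΔV₂ = 0.3 × 1.8 × 10^6 × 3.109 = 1.679 × 10^6 m³
ΔV = ΔV₁ + ΔV₂ = 1.982 × 10^6 m³

ΔV ≈ 1.98 × 10^6 m³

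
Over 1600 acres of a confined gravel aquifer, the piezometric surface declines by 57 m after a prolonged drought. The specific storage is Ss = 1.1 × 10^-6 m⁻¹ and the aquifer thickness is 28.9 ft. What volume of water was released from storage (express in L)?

b = 28.9 ft = 8.809 m
S = Ss × b = 1.1 × 10^-6 m⁻¹ × 8.809 m = 9.69 × 10^-6
A = 1600 acres = 6.475 × 10^6 m²
ΔV = S × A × Δh = 9.69 × 10^-6 × 6.475 × 10^6 m² × 57 m = 3576 m³
ΔV = 3576 m³ = 3.576 × 10^6 L

ΔV ≈ 3.58 × 10^6 L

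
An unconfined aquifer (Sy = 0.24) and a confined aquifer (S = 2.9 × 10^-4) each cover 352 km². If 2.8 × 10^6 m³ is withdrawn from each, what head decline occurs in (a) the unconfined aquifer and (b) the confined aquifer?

Δh_u ≈ 0.0331 m; Δh_c ≈ 27.4 m

A = 352 km² = 3.52 × 10^8 m²
Unconfined: Δh_u = ΔV/(Sy·A) = 2.8 × 10^6/(0.24 × 3.52 × 10^8) = 0.03314 m
Confined: Δh_c = ΔV/(S·A) = 2.8 × 10^6/(2.9 × 10^-4 × 3.52 × 10^8) = 27.43 m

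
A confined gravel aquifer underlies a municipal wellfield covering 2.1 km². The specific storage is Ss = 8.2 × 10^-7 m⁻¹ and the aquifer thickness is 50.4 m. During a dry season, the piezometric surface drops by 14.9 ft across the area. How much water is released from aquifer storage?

ΔV ≈ 394 m³

S = Ss × b = 8.2 × 10^-7 m⁻¹ × 50.4 m = 4.133 × 10^-5
A = 2.1 km² = 2.1 × 10^6 m²
Δh = 14.9 ft = 4.542 m
ΔV = S × A × Δh = 4.133 × 10^-5 × 2.1 × 10^6 m² × 4.542 m = 394.2 m³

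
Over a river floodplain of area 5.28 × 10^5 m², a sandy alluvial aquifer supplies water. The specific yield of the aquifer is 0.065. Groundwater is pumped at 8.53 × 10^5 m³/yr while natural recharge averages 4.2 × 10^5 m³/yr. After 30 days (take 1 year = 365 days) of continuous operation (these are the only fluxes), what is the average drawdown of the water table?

Δh ≈ 1.04 m

Net abstraction = 8.53 × 10^5 − 4.2 × 10^5 = 4.33 × 10^5 m³/yr
Q_net = 4.33 × 10^5 m³/yr = 1186 m³/d
ΔV = Q × t = 1186 m³/d × 30 d = 35590 m³
Δh = ΔV / (Sy × A) = 35590 / (0.065 × 5.28 × 10^5) = 1.037 m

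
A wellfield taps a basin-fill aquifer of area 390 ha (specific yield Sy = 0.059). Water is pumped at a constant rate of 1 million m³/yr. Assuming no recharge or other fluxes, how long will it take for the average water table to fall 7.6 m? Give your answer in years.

A = 390 ha = 3.9 × 10^6 m²
ΔV = Sy × A × Δh = 0.059 × 3.9 × 10^6 × 7.6 = 1.749 × 10^6 m³
Q = 1 million m³/yr = 2740 m³/d
t = ΔV / Q = 1.749 × 10^6 m³ / 2740 m³/d = 638.3 d
t = 638.3 d ≈ 1.749 years

t ≈ 1.75 years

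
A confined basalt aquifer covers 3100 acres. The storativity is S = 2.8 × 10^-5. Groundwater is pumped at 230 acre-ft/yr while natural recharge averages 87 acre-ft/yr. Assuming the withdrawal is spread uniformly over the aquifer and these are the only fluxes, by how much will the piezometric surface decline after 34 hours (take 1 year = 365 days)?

Δh ≈ 1.95 m

A = 3100 acres = 1.255 × 10^7 m²
Net abstraction = 230 − 87 = 143 acre-ft/yr
Q_net = 143 acre-ft/yr = 483.3 m³/d
t = 34 hours = 1.417 d
ΔV = Q × t = 483.3 m³/d × 1.417 d = 684.6 m³
Δh = ΔV / (S × A) = 684.6 / (2.8 × 10^-5 × 1.255 × 10^7) = 1.949 m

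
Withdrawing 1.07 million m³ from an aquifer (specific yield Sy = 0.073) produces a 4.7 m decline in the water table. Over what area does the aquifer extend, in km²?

ΔV = 1.07 million m³ = 1.07 × 10^6 m³
A = ΔV / (Sy × Δh) = 1.07 × 10^6 / (0.073 × 4.7) = 3.119 × 10^6 m²
A = 3.119 × 10^6 m² = 3.119 km²

A ≈ 3.12 km²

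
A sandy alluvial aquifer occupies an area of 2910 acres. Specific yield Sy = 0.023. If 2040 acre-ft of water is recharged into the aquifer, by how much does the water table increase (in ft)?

A = 2910 acres = 1.178 × 10^7 m²
ΔV = 2040 acre-ft = 2.516 × 10^6 m³
Δh = ΔV / (Sy × A) = 2.516 × 10^6 m³ / (0.023 × 1.178 × 10^7 m²) = 9.29 m
Δh = 9.29 m = 30.48 ft

Δh ≈ 30.5 ft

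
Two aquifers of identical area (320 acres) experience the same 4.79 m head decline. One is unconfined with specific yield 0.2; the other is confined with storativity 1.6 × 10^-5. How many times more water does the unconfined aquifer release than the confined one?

A = 320 acres = 1.295 × 10^6 m²
Unconfined: ΔV_u = Sy × A × Δh = 0.2 × 1.295 × 10^6 × 4.79 = 1.241 × 10^6 m³
Confined: ΔV_c = S × A × Δh = 1.6 × 10^-5 × 1.295 × 10^6 × 4.79 = 99.25 m³
Ratio = ΔV_u / ΔV_c = Sy / S = 0.2 / 1.6 × 10^-5 = 12500

ΔV_u / ΔV_c ≈ 12500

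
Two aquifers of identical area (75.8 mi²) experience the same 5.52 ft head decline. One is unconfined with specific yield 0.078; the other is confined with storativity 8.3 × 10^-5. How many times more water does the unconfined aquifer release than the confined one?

ΔV_u / ΔV_c ≈ 940

A = 75.8 mi² = 1.963 × 10^8 m²
Δh = 5.52 ft = 1.682 m
Unconfined: ΔV_u = Sy × A × Δh = 0.078 × 1.963 × 10^8 × 1.682 = 2.576 × 10^7 m³
Confined: ΔV_c = S × A × Δh = 8.3 × 10^-5 × 1.963 × 10^8 × 1.682 = 27420 m³
Ratio = ΔV_u / ΔV_c = Sy / S = 0.078 / 8.3 × 10^-5 = 939.8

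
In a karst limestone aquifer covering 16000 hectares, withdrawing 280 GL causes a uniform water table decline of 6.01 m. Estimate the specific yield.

Sy ≈ 0.29

A = 16000 hectares = 1.6 × 10^8 m²
ΔV = 280 GL = 2.8 × 10^8 m³
Sy = ΔV / (A × Δh) = 2.8 × 10^8 m³ / (1.6 × 10^8 m² × 6.01 m) = 0.2912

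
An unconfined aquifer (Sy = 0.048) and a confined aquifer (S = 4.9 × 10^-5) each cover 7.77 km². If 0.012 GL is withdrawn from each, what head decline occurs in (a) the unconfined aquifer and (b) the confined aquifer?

A = 7.77 km² = 7.77 × 10^6 m²
ΔV = 0.012 GL = 12000 m³
Unconfined: Δh_u = ΔV/(Sy·A) = 12000/(0.048 × 7.77 × 10^6) = 0.03218 m
Confined: Δh_c = ΔV/(S·A) = 12000/(4.9 × 10^-5 × 7.77 × 10^6) = 31.52 m

Δh_u ≈ 0.0322 m; Δh_c ≈ 31.5 m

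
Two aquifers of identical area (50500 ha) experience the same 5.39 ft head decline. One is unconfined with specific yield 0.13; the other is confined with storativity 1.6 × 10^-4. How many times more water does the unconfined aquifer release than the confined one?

A = 50500 ha = 5.05 × 10^8 m²
Δh = 5.39 ft = 1.643 m
Unconfined: ΔV_u = Sy × A × Δh = 0.13 × 5.05 × 10^8 × 1.643 = 1.079 × 10^8 m³
Confined: ΔV_c = S × A × Δh = 1.6 × 10^-4 × 5.05 × 10^8 × 1.643 = 1.327 × 10^5 m³
Ratio = ΔV_u / ΔV_c = Sy / S = 0.13 / 1.6 × 10^-4 = 812.5

ΔV_u / ΔV_c ≈ 812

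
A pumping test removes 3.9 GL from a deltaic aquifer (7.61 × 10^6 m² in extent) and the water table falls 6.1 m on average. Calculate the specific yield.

Sy ≈ 0.084

ΔV = 3.9 GL = 3.9 × 10^6 m³
Sy = ΔV / (A × Δh) = 3.9 × 10^6 m³ / (7.61 × 10^6 m² × 6.1 m) = 0.08401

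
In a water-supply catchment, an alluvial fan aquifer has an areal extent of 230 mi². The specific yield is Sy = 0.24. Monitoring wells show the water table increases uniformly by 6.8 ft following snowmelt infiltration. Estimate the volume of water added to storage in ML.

ΔV ≈ 2.96 × 10^5 ML

A = 230 mi² = 5.957 × 10^8 m²
Δh = 6.8 ft = 2.073 m
ΔV = Sy × A × Δh = 0.24 × 5.957 × 10^8 m² × 2.073 m = 2.963 × 10^8 m³
ΔV = 2.963 × 10^8 m³ = 2.963 × 10^5 ML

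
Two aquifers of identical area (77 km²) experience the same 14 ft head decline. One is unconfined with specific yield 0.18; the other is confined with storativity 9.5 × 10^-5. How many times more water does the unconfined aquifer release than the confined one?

A = 77 km² = 7.7 × 10^7 m²
Δh = 14 ft = 4.267 m
Unconfined: ΔV_u = Sy × A × Δh = 0.18 × 7.7 × 10^7 × 4.267 = 5.914 × 10^7 m³
Confined: ΔV_c = S × A × Δh = 9.5 × 10^-5 × 7.7 × 10^7 × 4.267 = 31210 m³
Ratio = ΔV_u / ΔV_c = Sy / S = 0.18 / 9.5 × 10^-5 = 1895

ΔV_u / ΔV_c ≈ 1890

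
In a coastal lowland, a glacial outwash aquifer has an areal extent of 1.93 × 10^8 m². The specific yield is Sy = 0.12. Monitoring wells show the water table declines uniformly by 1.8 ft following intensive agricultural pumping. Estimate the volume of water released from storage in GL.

ΔV ≈ 12.7 GL

Δh = 1.8 ft = 0.5486 m
ΔV = Sy × A × Δh = 0.12 × 1.93 × 10^8 m² × 0.5486 m = 1.271 × 10^7 m³
ΔV = 1.271 × 10^7 m³ = 12.71 GL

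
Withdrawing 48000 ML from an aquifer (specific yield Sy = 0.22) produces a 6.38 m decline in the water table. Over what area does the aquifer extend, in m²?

A ≈ 3.42 × 10^7 m²

ΔV = 48000 ML = 4.8 × 10^7 m³
A = ΔV / (Sy × Δh) = 4.8 × 10^7 / (0.22 × 6.38) = 3.42 × 10^7 m²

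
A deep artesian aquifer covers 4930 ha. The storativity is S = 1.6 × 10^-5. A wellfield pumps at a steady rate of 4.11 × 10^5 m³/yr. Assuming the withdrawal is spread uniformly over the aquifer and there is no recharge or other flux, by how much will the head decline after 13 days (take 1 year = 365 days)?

A = 4930 ha = 4.93 × 10^7 m²
Q = 4.11 × 10^5 m³/yr = 1126 m³/d
ΔV = Q × t = 1126 m³/d × 13 d = 14640 m³
Δh = ΔV / (S × A) = 14640 / (1.6 × 10^-5 × 4.93 × 10^7) = 18.56 m

Δh ≈ 18.6 m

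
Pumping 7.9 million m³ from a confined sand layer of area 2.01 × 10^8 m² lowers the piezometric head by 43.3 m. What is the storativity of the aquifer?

ΔV = 7.9 million m³ = 7.9 × 10^6 m³
S = ΔV / (A × Δh) = 7.9 × 10^6 m³ / (2.01 × 10^8 m² × 43.3 m) = 9.077 × 10^-4

S ≈ 9.1 × 10^-4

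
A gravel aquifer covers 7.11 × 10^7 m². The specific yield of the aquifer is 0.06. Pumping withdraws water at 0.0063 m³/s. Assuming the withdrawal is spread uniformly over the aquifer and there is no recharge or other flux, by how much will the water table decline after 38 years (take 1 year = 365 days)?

Q = 0.0063 m³/s = 544.3 m³/d
t = 38 years = 13870 d
ΔV = Q × t = 544.3 m³/d × 13870 d = 7.55 × 10^6 m³
Δh = ΔV / (Sy × A) = 7.55 × 10^6 / (0.06 × 7.11 × 10^7) = 1.77 m

Δh ≈ 1.77 m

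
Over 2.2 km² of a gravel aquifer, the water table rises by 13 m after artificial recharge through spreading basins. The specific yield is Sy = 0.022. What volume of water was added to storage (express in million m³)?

A = 2.2 km² = 2.2 × 10^6 m²
ΔV = Sy × A × Δh = 0.022 × 2.2 × 10^6 m² × 13 m = 6.292 × 10^5 m³
ΔV = 6.292 × 10^5 m³ = 0.6292 million m³

ΔV ≈ 0.629 million m³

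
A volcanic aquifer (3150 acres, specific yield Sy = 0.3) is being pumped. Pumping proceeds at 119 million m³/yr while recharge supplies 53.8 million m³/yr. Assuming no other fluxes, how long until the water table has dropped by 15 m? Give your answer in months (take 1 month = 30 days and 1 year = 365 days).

t ≈ 10.7 months

A = 3150 acres = 1.275 × 10^7 m²
ΔV = Sy × A × Δh = 0.3 × 1.275 × 10^7 × 15 = 5.736 × 10^7 m³
Net withdrawal = 119 − 53.8 = 65.2 million m³/yr = 1.786 × 10^5 m³/d
t = ΔV / Q = 5.736 × 10^7 m³ / 1.786 × 10^5 m³/d = 321.1 d
t = 321.1 d ≈ 10.7 months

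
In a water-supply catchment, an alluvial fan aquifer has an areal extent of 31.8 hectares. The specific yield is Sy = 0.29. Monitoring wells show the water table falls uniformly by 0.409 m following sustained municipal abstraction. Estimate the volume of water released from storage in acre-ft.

ΔV ≈ 30.6 acre-ft

A = 31.8 hectares = 3.18 × 10^5 m²
ΔV = Sy × A × Δh = 0.29 × 3.18 × 10^5 m² × 0.409 m = 37720 m³
ΔV = 37720 m³ = 30.58 acre-ft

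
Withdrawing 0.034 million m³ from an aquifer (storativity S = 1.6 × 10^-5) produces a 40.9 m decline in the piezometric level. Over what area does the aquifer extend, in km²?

A ≈ 52 km²

ΔV = 0.034 million m³ = 34000 m³
A = ΔV / (S × Δh) = 34000 / (1.6 × 10^-5 × 40.9) = 5.196 × 10^7 m²
A = 5.196 × 10^7 m² = 51.96 km²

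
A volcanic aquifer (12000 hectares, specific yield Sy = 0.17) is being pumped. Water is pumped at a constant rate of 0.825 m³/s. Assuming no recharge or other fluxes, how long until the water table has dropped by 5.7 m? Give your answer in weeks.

A = 12000 hectares = 1.2 × 10^8 m²
ΔV = Sy × A × Δh = 0.17 × 1.2 × 10^8 × 5.7 = 1.163 × 10^8 m³
Q = 0.825 m³/s = 71280 m³/d
t = ΔV / Q = 1.163 × 10^8 m³ / 71280 m³/d = 1631 d
t = 1631 d ≈ 233 weeks

t ≈ 233 weeks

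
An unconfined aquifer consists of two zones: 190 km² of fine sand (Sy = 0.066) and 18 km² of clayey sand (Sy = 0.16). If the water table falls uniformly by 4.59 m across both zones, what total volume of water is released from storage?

ΔV ≈ 7.08 × 10^7 m³

A₁ = 190 km² = 1.9 × 10^8 m²; A₂ = 18 km² = 1.8 × 10^7 m²
ΔV₁ = 0.066 × 1.9 × 10^8 × 4.59 = 5.756 × 10^7 m³
ΔV₂ = 0.16 × 1.8 × 10^7 × 4.59 = 1.322 × 10^7 m³
ΔV = ΔV₁ + ΔV₂ = 7.078 × 10^7 m³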